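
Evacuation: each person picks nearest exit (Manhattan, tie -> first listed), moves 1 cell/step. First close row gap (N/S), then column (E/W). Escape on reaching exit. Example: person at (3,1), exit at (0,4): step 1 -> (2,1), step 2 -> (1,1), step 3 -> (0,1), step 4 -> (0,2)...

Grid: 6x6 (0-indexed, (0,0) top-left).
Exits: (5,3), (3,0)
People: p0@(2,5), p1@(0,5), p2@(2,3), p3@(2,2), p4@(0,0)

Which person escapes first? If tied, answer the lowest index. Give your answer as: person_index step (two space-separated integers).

Answer: 2 3

Derivation:
Step 1: p0:(2,5)->(3,5) | p1:(0,5)->(1,5) | p2:(2,3)->(3,3) | p3:(2,2)->(3,2) | p4:(0,0)->(1,0)
Step 2: p0:(3,5)->(4,5) | p1:(1,5)->(2,5) | p2:(3,3)->(4,3) | p3:(3,2)->(3,1) | p4:(1,0)->(2,0)
Step 3: p0:(4,5)->(5,5) | p1:(2,5)->(3,5) | p2:(4,3)->(5,3)->EXIT | p3:(3,1)->(3,0)->EXIT | p4:(2,0)->(3,0)->EXIT
Step 4: p0:(5,5)->(5,4) | p1:(3,5)->(4,5) | p2:escaped | p3:escaped | p4:escaped
Step 5: p0:(5,4)->(5,3)->EXIT | p1:(4,5)->(5,5) | p2:escaped | p3:escaped | p4:escaped
Step 6: p0:escaped | p1:(5,5)->(5,4) | p2:escaped | p3:escaped | p4:escaped
Step 7: p0:escaped | p1:(5,4)->(5,3)->EXIT | p2:escaped | p3:escaped | p4:escaped
Exit steps: [5, 7, 3, 3, 3]
First to escape: p2 at step 3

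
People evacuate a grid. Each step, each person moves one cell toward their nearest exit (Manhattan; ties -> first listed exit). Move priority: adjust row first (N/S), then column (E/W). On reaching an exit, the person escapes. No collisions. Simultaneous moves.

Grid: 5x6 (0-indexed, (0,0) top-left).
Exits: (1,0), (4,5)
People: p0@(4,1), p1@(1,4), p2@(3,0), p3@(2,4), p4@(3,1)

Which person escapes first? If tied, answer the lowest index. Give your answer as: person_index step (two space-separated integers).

Step 1: p0:(4,1)->(3,1) | p1:(1,4)->(1,3) | p2:(3,0)->(2,0) | p3:(2,4)->(3,4) | p4:(3,1)->(2,1)
Step 2: p0:(3,1)->(2,1) | p1:(1,3)->(1,2) | p2:(2,0)->(1,0)->EXIT | p3:(3,4)->(4,4) | p4:(2,1)->(1,1)
Step 3: p0:(2,1)->(1,1) | p1:(1,2)->(1,1) | p2:escaped | p3:(4,4)->(4,5)->EXIT | p4:(1,1)->(1,0)->EXIT
Step 4: p0:(1,1)->(1,0)->EXIT | p1:(1,1)->(1,0)->EXIT | p2:escaped | p3:escaped | p4:escaped
Exit steps: [4, 4, 2, 3, 3]
First to escape: p2 at step 2

Answer: 2 2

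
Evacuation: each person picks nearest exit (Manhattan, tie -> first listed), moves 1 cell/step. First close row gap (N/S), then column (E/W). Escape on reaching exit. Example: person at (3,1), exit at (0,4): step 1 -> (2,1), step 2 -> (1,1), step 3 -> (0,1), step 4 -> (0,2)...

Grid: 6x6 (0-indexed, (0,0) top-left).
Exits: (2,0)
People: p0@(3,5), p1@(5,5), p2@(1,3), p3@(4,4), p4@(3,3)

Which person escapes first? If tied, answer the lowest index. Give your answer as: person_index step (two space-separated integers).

Step 1: p0:(3,5)->(2,5) | p1:(5,5)->(4,5) | p2:(1,3)->(2,3) | p3:(4,4)->(3,4) | p4:(3,3)->(2,3)
Step 2: p0:(2,5)->(2,4) | p1:(4,5)->(3,5) | p2:(2,3)->(2,2) | p3:(3,4)->(2,4) | p4:(2,3)->(2,2)
Step 3: p0:(2,4)->(2,3) | p1:(3,5)->(2,5) | p2:(2,2)->(2,1) | p3:(2,4)->(2,3) | p4:(2,2)->(2,1)
Step 4: p0:(2,3)->(2,2) | p1:(2,5)->(2,4) | p2:(2,1)->(2,0)->EXIT | p3:(2,3)->(2,2) | p4:(2,1)->(2,0)->EXIT
Step 5: p0:(2,2)->(2,1) | p1:(2,4)->(2,3) | p2:escaped | p3:(2,2)->(2,1) | p4:escaped
Step 6: p0:(2,1)->(2,0)->EXIT | p1:(2,3)->(2,2) | p2:escaped | p3:(2,1)->(2,0)->EXIT | p4:escaped
Step 7: p0:escaped | p1:(2,2)->(2,1) | p2:escaped | p3:escaped | p4:escaped
Step 8: p0:escaped | p1:(2,1)->(2,0)->EXIT | p2:escaped | p3:escaped | p4:escaped
Exit steps: [6, 8, 4, 6, 4]
First to escape: p2 at step 4

Answer: 2 4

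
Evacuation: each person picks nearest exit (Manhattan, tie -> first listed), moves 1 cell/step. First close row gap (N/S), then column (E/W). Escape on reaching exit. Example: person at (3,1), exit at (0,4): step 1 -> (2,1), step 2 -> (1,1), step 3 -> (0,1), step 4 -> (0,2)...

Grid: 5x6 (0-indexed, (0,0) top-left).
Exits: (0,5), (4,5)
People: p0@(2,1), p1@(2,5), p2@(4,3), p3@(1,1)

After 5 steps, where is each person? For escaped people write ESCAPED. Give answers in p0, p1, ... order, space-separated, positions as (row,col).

Step 1: p0:(2,1)->(1,1) | p1:(2,5)->(1,5) | p2:(4,3)->(4,4) | p3:(1,1)->(0,1)
Step 2: p0:(1,1)->(0,1) | p1:(1,5)->(0,5)->EXIT | p2:(4,4)->(4,5)->EXIT | p3:(0,1)->(0,2)
Step 3: p0:(0,1)->(0,2) | p1:escaped | p2:escaped | p3:(0,2)->(0,3)
Step 4: p0:(0,2)->(0,3) | p1:escaped | p2:escaped | p3:(0,3)->(0,4)
Step 5: p0:(0,3)->(0,4) | p1:escaped | p2:escaped | p3:(0,4)->(0,5)->EXIT

(0,4) ESCAPED ESCAPED ESCAPED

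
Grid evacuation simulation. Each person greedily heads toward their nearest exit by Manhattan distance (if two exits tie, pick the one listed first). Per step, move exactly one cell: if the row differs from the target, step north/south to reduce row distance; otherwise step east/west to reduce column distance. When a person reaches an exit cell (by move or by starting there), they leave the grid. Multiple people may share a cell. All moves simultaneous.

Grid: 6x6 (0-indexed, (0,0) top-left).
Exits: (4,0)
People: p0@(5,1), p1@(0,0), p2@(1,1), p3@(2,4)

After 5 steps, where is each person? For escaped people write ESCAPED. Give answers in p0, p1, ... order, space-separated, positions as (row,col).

Step 1: p0:(5,1)->(4,1) | p1:(0,0)->(1,0) | p2:(1,1)->(2,1) | p3:(2,4)->(3,4)
Step 2: p0:(4,1)->(4,0)->EXIT | p1:(1,0)->(2,0) | p2:(2,1)->(3,1) | p3:(3,4)->(4,4)
Step 3: p0:escaped | p1:(2,0)->(3,0) | p2:(3,1)->(4,1) | p3:(4,4)->(4,3)
Step 4: p0:escaped | p1:(3,0)->(4,0)->EXIT | p2:(4,1)->(4,0)->EXIT | p3:(4,3)->(4,2)
Step 5: p0:escaped | p1:escaped | p2:escaped | p3:(4,2)->(4,1)

ESCAPED ESCAPED ESCAPED (4,1)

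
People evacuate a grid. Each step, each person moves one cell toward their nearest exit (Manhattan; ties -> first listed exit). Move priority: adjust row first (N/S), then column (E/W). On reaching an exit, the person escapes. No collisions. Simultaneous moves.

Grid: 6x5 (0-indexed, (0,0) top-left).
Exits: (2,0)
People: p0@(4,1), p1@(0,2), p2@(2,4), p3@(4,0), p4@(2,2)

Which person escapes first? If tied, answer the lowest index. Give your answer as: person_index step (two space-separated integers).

Answer: 3 2

Derivation:
Step 1: p0:(4,1)->(3,1) | p1:(0,2)->(1,2) | p2:(2,4)->(2,3) | p3:(4,0)->(3,0) | p4:(2,2)->(2,1)
Step 2: p0:(3,1)->(2,1) | p1:(1,2)->(2,2) | p2:(2,3)->(2,2) | p3:(3,0)->(2,0)->EXIT | p4:(2,1)->(2,0)->EXIT
Step 3: p0:(2,1)->(2,0)->EXIT | p1:(2,2)->(2,1) | p2:(2,2)->(2,1) | p3:escaped | p4:escaped
Step 4: p0:escaped | p1:(2,1)->(2,0)->EXIT | p2:(2,1)->(2,0)->EXIT | p3:escaped | p4:escaped
Exit steps: [3, 4, 4, 2, 2]
First to escape: p3 at step 2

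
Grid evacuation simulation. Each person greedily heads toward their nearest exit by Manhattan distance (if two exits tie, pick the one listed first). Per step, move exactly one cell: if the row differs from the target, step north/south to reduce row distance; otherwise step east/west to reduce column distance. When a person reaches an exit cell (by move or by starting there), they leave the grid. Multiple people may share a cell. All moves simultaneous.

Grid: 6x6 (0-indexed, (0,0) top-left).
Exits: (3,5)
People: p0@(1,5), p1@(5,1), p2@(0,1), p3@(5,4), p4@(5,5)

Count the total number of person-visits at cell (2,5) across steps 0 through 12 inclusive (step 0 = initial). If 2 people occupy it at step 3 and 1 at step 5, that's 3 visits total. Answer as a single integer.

Answer: 1

Derivation:
Step 0: p0@(1,5) p1@(5,1) p2@(0,1) p3@(5,4) p4@(5,5) -> at (2,5): 0 [-], cum=0
Step 1: p0@(2,5) p1@(4,1) p2@(1,1) p3@(4,4) p4@(4,5) -> at (2,5): 1 [p0], cum=1
Step 2: p0@ESC p1@(3,1) p2@(2,1) p3@(3,4) p4@ESC -> at (2,5): 0 [-], cum=1
Step 3: p0@ESC p1@(3,2) p2@(3,1) p3@ESC p4@ESC -> at (2,5): 0 [-], cum=1
Step 4: p0@ESC p1@(3,3) p2@(3,2) p3@ESC p4@ESC -> at (2,5): 0 [-], cum=1
Step 5: p0@ESC p1@(3,4) p2@(3,3) p3@ESC p4@ESC -> at (2,5): 0 [-], cum=1
Step 6: p0@ESC p1@ESC p2@(3,4) p3@ESC p4@ESC -> at (2,5): 0 [-], cum=1
Step 7: p0@ESC p1@ESC p2@ESC p3@ESC p4@ESC -> at (2,5): 0 [-], cum=1
Total visits = 1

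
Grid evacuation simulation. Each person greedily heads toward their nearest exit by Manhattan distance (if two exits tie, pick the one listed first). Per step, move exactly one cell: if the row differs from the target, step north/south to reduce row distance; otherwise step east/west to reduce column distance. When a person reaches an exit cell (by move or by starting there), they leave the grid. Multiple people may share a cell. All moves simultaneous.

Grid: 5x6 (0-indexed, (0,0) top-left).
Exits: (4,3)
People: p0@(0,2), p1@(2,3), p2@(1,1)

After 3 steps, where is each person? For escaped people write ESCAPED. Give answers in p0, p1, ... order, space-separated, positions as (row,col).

Step 1: p0:(0,2)->(1,2) | p1:(2,3)->(3,3) | p2:(1,1)->(2,1)
Step 2: p0:(1,2)->(2,2) | p1:(3,3)->(4,3)->EXIT | p2:(2,1)->(3,1)
Step 3: p0:(2,2)->(3,2) | p1:escaped | p2:(3,1)->(4,1)

(3,2) ESCAPED (4,1)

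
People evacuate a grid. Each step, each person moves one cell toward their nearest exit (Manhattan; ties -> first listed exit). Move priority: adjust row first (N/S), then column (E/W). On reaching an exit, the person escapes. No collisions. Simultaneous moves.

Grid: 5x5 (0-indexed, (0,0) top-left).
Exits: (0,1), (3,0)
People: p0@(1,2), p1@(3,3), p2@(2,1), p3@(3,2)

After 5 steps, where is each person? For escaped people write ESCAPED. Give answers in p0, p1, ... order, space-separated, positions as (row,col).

Step 1: p0:(1,2)->(0,2) | p1:(3,3)->(3,2) | p2:(2,1)->(1,1) | p3:(3,2)->(3,1)
Step 2: p0:(0,2)->(0,1)->EXIT | p1:(3,2)->(3,1) | p2:(1,1)->(0,1)->EXIT | p3:(3,1)->(3,0)->EXIT
Step 3: p0:escaped | p1:(3,1)->(3,0)->EXIT | p2:escaped | p3:escaped

ESCAPED ESCAPED ESCAPED ESCAPED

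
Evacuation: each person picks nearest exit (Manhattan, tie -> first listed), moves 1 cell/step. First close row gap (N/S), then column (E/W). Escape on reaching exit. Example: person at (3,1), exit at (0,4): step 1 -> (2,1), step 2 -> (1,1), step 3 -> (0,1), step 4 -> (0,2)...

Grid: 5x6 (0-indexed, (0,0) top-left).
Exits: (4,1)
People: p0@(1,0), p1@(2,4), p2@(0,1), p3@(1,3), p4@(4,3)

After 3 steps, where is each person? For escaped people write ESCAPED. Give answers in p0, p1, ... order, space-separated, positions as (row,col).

Step 1: p0:(1,0)->(2,0) | p1:(2,4)->(3,4) | p2:(0,1)->(1,1) | p3:(1,3)->(2,3) | p4:(4,3)->(4,2)
Step 2: p0:(2,0)->(3,0) | p1:(3,4)->(4,4) | p2:(1,1)->(2,1) | p3:(2,3)->(3,3) | p4:(4,2)->(4,1)->EXIT
Step 3: p0:(3,0)->(4,0) | p1:(4,4)->(4,3) | p2:(2,1)->(3,1) | p3:(3,3)->(4,3) | p4:escaped

(4,0) (4,3) (3,1) (4,3) ESCAPED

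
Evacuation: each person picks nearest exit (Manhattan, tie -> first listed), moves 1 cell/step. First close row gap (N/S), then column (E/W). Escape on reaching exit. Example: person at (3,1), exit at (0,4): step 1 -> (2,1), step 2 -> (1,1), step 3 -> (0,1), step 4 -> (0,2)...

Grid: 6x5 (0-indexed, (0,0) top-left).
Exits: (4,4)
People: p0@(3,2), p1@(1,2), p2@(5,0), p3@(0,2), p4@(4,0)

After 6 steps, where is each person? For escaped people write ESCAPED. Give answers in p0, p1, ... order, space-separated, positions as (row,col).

Step 1: p0:(3,2)->(4,2) | p1:(1,2)->(2,2) | p2:(5,0)->(4,0) | p3:(0,2)->(1,2) | p4:(4,0)->(4,1)
Step 2: p0:(4,2)->(4,3) | p1:(2,2)->(3,2) | p2:(4,0)->(4,1) | p3:(1,2)->(2,2) | p4:(4,1)->(4,2)
Step 3: p0:(4,3)->(4,4)->EXIT | p1:(3,2)->(4,2) | p2:(4,1)->(4,2) | p3:(2,2)->(3,2) | p4:(4,2)->(4,3)
Step 4: p0:escaped | p1:(4,2)->(4,3) | p2:(4,2)->(4,3) | p3:(3,2)->(4,2) | p4:(4,3)->(4,4)->EXIT
Step 5: p0:escaped | p1:(4,3)->(4,4)->EXIT | p2:(4,3)->(4,4)->EXIT | p3:(4,2)->(4,3) | p4:escaped
Step 6: p0:escaped | p1:escaped | p2:escaped | p3:(4,3)->(4,4)->EXIT | p4:escaped

ESCAPED ESCAPED ESCAPED ESCAPED ESCAPED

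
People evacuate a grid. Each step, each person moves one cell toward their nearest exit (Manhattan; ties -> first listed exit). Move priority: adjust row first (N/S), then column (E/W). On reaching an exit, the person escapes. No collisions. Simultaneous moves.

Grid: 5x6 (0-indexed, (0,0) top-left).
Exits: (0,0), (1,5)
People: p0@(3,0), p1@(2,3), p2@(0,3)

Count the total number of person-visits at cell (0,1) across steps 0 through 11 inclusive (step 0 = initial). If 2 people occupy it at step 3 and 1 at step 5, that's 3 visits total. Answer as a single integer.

Step 0: p0@(3,0) p1@(2,3) p2@(0,3) -> at (0,1): 0 [-], cum=0
Step 1: p0@(2,0) p1@(1,3) p2@(0,2) -> at (0,1): 0 [-], cum=0
Step 2: p0@(1,0) p1@(1,4) p2@(0,1) -> at (0,1): 1 [p2], cum=1
Step 3: p0@ESC p1@ESC p2@ESC -> at (0,1): 0 [-], cum=1
Total visits = 1

Answer: 1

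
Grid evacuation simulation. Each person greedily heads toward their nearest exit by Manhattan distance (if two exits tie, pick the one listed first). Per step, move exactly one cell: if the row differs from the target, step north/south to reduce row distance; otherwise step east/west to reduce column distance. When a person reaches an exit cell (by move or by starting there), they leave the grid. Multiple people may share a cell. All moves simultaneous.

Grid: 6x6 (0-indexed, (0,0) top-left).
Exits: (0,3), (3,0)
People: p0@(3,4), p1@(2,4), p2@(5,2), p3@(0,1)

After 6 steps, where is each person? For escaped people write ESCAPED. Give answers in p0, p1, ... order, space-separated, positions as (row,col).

Step 1: p0:(3,4)->(2,4) | p1:(2,4)->(1,4) | p2:(5,2)->(4,2) | p3:(0,1)->(0,2)
Step 2: p0:(2,4)->(1,4) | p1:(1,4)->(0,4) | p2:(4,2)->(3,2) | p3:(0,2)->(0,3)->EXIT
Step 3: p0:(1,4)->(0,4) | p1:(0,4)->(0,3)->EXIT | p2:(3,2)->(3,1) | p3:escaped
Step 4: p0:(0,4)->(0,3)->EXIT | p1:escaped | p2:(3,1)->(3,0)->EXIT | p3:escaped

ESCAPED ESCAPED ESCAPED ESCAPED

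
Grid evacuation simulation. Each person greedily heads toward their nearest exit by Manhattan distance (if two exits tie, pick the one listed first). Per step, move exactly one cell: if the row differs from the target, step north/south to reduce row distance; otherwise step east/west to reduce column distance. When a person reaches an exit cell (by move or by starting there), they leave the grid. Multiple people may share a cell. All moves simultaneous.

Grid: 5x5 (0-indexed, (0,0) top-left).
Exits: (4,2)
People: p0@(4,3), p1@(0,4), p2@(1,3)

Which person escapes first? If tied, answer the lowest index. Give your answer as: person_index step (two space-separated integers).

Step 1: p0:(4,3)->(4,2)->EXIT | p1:(0,4)->(1,4) | p2:(1,3)->(2,3)
Step 2: p0:escaped | p1:(1,4)->(2,4) | p2:(2,3)->(3,3)
Step 3: p0:escaped | p1:(2,4)->(3,4) | p2:(3,3)->(4,3)
Step 4: p0:escaped | p1:(3,4)->(4,4) | p2:(4,3)->(4,2)->EXIT
Step 5: p0:escaped | p1:(4,4)->(4,3) | p2:escaped
Step 6: p0:escaped | p1:(4,3)->(4,2)->EXIT | p2:escaped
Exit steps: [1, 6, 4]
First to escape: p0 at step 1

Answer: 0 1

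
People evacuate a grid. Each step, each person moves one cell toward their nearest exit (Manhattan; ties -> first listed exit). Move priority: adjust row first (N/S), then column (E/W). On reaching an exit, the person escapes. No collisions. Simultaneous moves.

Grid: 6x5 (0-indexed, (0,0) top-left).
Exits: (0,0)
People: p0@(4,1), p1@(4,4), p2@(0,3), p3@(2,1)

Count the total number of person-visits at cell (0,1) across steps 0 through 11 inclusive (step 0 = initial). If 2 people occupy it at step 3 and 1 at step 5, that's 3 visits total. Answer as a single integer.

Answer: 4

Derivation:
Step 0: p0@(4,1) p1@(4,4) p2@(0,3) p3@(2,1) -> at (0,1): 0 [-], cum=0
Step 1: p0@(3,1) p1@(3,4) p2@(0,2) p3@(1,1) -> at (0,1): 0 [-], cum=0
Step 2: p0@(2,1) p1@(2,4) p2@(0,1) p3@(0,1) -> at (0,1): 2 [p2,p3], cum=2
Step 3: p0@(1,1) p1@(1,4) p2@ESC p3@ESC -> at (0,1): 0 [-], cum=2
Step 4: p0@(0,1) p1@(0,4) p2@ESC p3@ESC -> at (0,1): 1 [p0], cum=3
Step 5: p0@ESC p1@(0,3) p2@ESC p3@ESC -> at (0,1): 0 [-], cum=3
Step 6: p0@ESC p1@(0,2) p2@ESC p3@ESC -> at (0,1): 0 [-], cum=3
Step 7: p0@ESC p1@(0,1) p2@ESC p3@ESC -> at (0,1): 1 [p1], cum=4
Step 8: p0@ESC p1@ESC p2@ESC p3@ESC -> at (0,1): 0 [-], cum=4
Total visits = 4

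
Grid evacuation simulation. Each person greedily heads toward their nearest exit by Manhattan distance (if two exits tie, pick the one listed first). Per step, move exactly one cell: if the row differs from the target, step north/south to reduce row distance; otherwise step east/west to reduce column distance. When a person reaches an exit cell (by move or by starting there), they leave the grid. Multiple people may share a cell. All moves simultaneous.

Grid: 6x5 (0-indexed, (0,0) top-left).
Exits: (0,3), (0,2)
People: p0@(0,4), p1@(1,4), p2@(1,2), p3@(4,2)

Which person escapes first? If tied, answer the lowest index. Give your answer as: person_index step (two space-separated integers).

Step 1: p0:(0,4)->(0,3)->EXIT | p1:(1,4)->(0,4) | p2:(1,2)->(0,2)->EXIT | p3:(4,2)->(3,2)
Step 2: p0:escaped | p1:(0,4)->(0,3)->EXIT | p2:escaped | p3:(3,2)->(2,2)
Step 3: p0:escaped | p1:escaped | p2:escaped | p3:(2,2)->(1,2)
Step 4: p0:escaped | p1:escaped | p2:escaped | p3:(1,2)->(0,2)->EXIT
Exit steps: [1, 2, 1, 4]
First to escape: p0 at step 1

Answer: 0 1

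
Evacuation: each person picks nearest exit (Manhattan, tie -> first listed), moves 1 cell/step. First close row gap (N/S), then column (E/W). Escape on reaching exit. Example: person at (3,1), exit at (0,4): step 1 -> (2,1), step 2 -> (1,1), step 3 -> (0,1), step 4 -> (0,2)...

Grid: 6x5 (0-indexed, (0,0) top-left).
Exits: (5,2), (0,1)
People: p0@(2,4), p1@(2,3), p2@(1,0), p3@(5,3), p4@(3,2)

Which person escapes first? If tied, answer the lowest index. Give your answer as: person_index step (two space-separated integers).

Step 1: p0:(2,4)->(3,4) | p1:(2,3)->(3,3) | p2:(1,0)->(0,0) | p3:(5,3)->(5,2)->EXIT | p4:(3,2)->(4,2)
Step 2: p0:(3,4)->(4,4) | p1:(3,3)->(4,3) | p2:(0,0)->(0,1)->EXIT | p3:escaped | p4:(4,2)->(5,2)->EXIT
Step 3: p0:(4,4)->(5,4) | p1:(4,3)->(5,3) | p2:escaped | p3:escaped | p4:escaped
Step 4: p0:(5,4)->(5,3) | p1:(5,3)->(5,2)->EXIT | p2:escaped | p3:escaped | p4:escaped
Step 5: p0:(5,3)->(5,2)->EXIT | p1:escaped | p2:escaped | p3:escaped | p4:escaped
Exit steps: [5, 4, 2, 1, 2]
First to escape: p3 at step 1

Answer: 3 1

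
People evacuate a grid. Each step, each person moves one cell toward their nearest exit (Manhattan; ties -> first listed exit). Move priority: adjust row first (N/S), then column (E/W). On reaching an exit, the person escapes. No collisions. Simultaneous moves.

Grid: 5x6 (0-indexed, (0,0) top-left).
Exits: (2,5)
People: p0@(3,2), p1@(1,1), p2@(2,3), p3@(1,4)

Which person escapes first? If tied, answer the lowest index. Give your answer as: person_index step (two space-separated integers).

Step 1: p0:(3,2)->(2,2) | p1:(1,1)->(2,1) | p2:(2,3)->(2,4) | p3:(1,4)->(2,4)
Step 2: p0:(2,2)->(2,3) | p1:(2,1)->(2,2) | p2:(2,4)->(2,5)->EXIT | p3:(2,4)->(2,5)->EXIT
Step 3: p0:(2,3)->(2,4) | p1:(2,2)->(2,3) | p2:escaped | p3:escaped
Step 4: p0:(2,4)->(2,5)->EXIT | p1:(2,3)->(2,4) | p2:escaped | p3:escaped
Step 5: p0:escaped | p1:(2,4)->(2,5)->EXIT | p2:escaped | p3:escaped
Exit steps: [4, 5, 2, 2]
First to escape: p2 at step 2

Answer: 2 2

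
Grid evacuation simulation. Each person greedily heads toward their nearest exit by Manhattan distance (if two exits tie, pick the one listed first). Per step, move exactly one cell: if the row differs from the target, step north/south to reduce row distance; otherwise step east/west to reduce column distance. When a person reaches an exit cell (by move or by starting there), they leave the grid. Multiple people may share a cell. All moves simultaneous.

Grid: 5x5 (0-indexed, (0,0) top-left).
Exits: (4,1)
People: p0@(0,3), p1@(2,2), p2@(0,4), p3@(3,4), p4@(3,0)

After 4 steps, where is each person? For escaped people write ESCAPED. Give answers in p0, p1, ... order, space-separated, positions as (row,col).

Step 1: p0:(0,3)->(1,3) | p1:(2,2)->(3,2) | p2:(0,4)->(1,4) | p3:(3,4)->(4,4) | p4:(3,0)->(4,0)
Step 2: p0:(1,3)->(2,3) | p1:(3,2)->(4,2) | p2:(1,4)->(2,4) | p3:(4,4)->(4,3) | p4:(4,0)->(4,1)->EXIT
Step 3: p0:(2,3)->(3,3) | p1:(4,2)->(4,1)->EXIT | p2:(2,4)->(3,4) | p3:(4,3)->(4,2) | p4:escaped
Step 4: p0:(3,3)->(4,3) | p1:escaped | p2:(3,4)->(4,4) | p3:(4,2)->(4,1)->EXIT | p4:escaped

(4,3) ESCAPED (4,4) ESCAPED ESCAPED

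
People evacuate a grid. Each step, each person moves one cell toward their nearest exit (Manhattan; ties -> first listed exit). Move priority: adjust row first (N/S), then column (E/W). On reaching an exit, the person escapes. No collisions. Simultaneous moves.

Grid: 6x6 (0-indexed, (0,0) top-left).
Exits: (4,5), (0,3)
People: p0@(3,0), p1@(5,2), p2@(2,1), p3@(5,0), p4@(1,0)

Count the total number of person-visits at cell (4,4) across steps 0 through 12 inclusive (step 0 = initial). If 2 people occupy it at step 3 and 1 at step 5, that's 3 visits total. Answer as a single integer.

Answer: 3

Derivation:
Step 0: p0@(3,0) p1@(5,2) p2@(2,1) p3@(5,0) p4@(1,0) -> at (4,4): 0 [-], cum=0
Step 1: p0@(4,0) p1@(4,2) p2@(1,1) p3@(4,0) p4@(0,0) -> at (4,4): 0 [-], cum=0
Step 2: p0@(4,1) p1@(4,3) p2@(0,1) p3@(4,1) p4@(0,1) -> at (4,4): 0 [-], cum=0
Step 3: p0@(4,2) p1@(4,4) p2@(0,2) p3@(4,2) p4@(0,2) -> at (4,4): 1 [p1], cum=1
Step 4: p0@(4,3) p1@ESC p2@ESC p3@(4,3) p4@ESC -> at (4,4): 0 [-], cum=1
Step 5: p0@(4,4) p1@ESC p2@ESC p3@(4,4) p4@ESC -> at (4,4): 2 [p0,p3], cum=3
Step 6: p0@ESC p1@ESC p2@ESC p3@ESC p4@ESC -> at (4,4): 0 [-], cum=3
Total visits = 3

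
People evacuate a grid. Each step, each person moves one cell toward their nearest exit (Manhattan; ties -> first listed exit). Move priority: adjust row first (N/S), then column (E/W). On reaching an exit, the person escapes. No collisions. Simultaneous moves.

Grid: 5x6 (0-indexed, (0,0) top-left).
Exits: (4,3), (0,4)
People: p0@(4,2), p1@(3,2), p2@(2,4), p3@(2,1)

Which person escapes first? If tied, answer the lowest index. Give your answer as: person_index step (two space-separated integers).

Step 1: p0:(4,2)->(4,3)->EXIT | p1:(3,2)->(4,2) | p2:(2,4)->(1,4) | p3:(2,1)->(3,1)
Step 2: p0:escaped | p1:(4,2)->(4,3)->EXIT | p2:(1,4)->(0,4)->EXIT | p3:(3,1)->(4,1)
Step 3: p0:escaped | p1:escaped | p2:escaped | p3:(4,1)->(4,2)
Step 4: p0:escaped | p1:escaped | p2:escaped | p3:(4,2)->(4,3)->EXIT
Exit steps: [1, 2, 2, 4]
First to escape: p0 at step 1

Answer: 0 1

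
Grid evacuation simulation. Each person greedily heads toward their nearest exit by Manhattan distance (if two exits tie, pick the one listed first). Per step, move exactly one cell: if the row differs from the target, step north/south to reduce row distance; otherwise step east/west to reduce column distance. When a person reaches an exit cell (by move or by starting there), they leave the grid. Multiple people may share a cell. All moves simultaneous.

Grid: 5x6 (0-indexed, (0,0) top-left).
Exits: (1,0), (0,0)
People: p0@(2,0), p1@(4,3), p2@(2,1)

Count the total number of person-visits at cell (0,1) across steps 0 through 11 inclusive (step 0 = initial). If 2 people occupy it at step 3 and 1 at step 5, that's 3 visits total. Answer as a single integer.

Answer: 0

Derivation:
Step 0: p0@(2,0) p1@(4,3) p2@(2,1) -> at (0,1): 0 [-], cum=0
Step 1: p0@ESC p1@(3,3) p2@(1,1) -> at (0,1): 0 [-], cum=0
Step 2: p0@ESC p1@(2,3) p2@ESC -> at (0,1): 0 [-], cum=0
Step 3: p0@ESC p1@(1,3) p2@ESC -> at (0,1): 0 [-], cum=0
Step 4: p0@ESC p1@(1,2) p2@ESC -> at (0,1): 0 [-], cum=0
Step 5: p0@ESC p1@(1,1) p2@ESC -> at (0,1): 0 [-], cum=0
Step 6: p0@ESC p1@ESC p2@ESC -> at (0,1): 0 [-], cum=0
Total visits = 0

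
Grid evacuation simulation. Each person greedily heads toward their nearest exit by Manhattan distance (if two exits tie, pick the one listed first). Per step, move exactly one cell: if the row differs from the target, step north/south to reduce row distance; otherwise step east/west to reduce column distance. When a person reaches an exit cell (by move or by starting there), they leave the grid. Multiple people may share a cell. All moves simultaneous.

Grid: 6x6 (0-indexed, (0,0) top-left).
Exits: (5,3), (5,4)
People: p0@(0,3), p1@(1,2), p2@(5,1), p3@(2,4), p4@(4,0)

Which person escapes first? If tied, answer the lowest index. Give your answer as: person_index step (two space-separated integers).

Step 1: p0:(0,3)->(1,3) | p1:(1,2)->(2,2) | p2:(5,1)->(5,2) | p3:(2,4)->(3,4) | p4:(4,0)->(5,0)
Step 2: p0:(1,3)->(2,3) | p1:(2,2)->(3,2) | p2:(5,2)->(5,3)->EXIT | p3:(3,4)->(4,4) | p4:(5,0)->(5,1)
Step 3: p0:(2,3)->(3,3) | p1:(3,2)->(4,2) | p2:escaped | p3:(4,4)->(5,4)->EXIT | p4:(5,1)->(5,2)
Step 4: p0:(3,3)->(4,3) | p1:(4,2)->(5,2) | p2:escaped | p3:escaped | p4:(5,2)->(5,3)->EXIT
Step 5: p0:(4,3)->(5,3)->EXIT | p1:(5,2)->(5,3)->EXIT | p2:escaped | p3:escaped | p4:escaped
Exit steps: [5, 5, 2, 3, 4]
First to escape: p2 at step 2

Answer: 2 2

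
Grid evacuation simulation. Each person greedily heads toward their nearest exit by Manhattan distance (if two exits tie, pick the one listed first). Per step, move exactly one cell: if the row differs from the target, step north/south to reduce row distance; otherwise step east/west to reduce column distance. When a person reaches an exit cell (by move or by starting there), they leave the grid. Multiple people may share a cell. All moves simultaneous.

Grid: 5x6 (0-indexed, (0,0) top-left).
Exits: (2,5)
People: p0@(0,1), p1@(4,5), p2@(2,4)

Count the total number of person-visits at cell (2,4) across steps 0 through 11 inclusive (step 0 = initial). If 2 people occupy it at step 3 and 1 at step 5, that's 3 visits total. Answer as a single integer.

Step 0: p0@(0,1) p1@(4,5) p2@(2,4) -> at (2,4): 1 [p2], cum=1
Step 1: p0@(1,1) p1@(3,5) p2@ESC -> at (2,4): 0 [-], cum=1
Step 2: p0@(2,1) p1@ESC p2@ESC -> at (2,4): 0 [-], cum=1
Step 3: p0@(2,2) p1@ESC p2@ESC -> at (2,4): 0 [-], cum=1
Step 4: p0@(2,3) p1@ESC p2@ESC -> at (2,4): 0 [-], cum=1
Step 5: p0@(2,4) p1@ESC p2@ESC -> at (2,4): 1 [p0], cum=2
Step 6: p0@ESC p1@ESC p2@ESC -> at (2,4): 0 [-], cum=2
Total visits = 2

Answer: 2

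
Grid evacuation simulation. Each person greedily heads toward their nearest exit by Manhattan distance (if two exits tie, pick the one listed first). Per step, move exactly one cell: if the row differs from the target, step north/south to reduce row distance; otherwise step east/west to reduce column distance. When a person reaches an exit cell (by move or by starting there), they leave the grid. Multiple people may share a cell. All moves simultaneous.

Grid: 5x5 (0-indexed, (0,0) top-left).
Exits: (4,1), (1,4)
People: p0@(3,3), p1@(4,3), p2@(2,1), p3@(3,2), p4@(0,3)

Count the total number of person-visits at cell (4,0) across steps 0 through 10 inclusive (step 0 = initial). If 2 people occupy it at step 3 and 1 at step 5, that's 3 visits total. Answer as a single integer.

Step 0: p0@(3,3) p1@(4,3) p2@(2,1) p3@(3,2) p4@(0,3) -> at (4,0): 0 [-], cum=0
Step 1: p0@(4,3) p1@(4,2) p2@(3,1) p3@(4,2) p4@(1,3) -> at (4,0): 0 [-], cum=0
Step 2: p0@(4,2) p1@ESC p2@ESC p3@ESC p4@ESC -> at (4,0): 0 [-], cum=0
Step 3: p0@ESC p1@ESC p2@ESC p3@ESC p4@ESC -> at (4,0): 0 [-], cum=0
Total visits = 0

Answer: 0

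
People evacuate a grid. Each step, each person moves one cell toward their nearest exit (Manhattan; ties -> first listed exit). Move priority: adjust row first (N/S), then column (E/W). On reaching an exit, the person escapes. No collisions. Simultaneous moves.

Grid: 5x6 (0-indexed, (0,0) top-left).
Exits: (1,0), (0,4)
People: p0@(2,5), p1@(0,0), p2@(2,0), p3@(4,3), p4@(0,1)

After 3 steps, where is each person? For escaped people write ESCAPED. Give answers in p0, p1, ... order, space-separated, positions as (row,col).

Step 1: p0:(2,5)->(1,5) | p1:(0,0)->(1,0)->EXIT | p2:(2,0)->(1,0)->EXIT | p3:(4,3)->(3,3) | p4:(0,1)->(1,1)
Step 2: p0:(1,5)->(0,5) | p1:escaped | p2:escaped | p3:(3,3)->(2,3) | p4:(1,1)->(1,0)->EXIT
Step 3: p0:(0,5)->(0,4)->EXIT | p1:escaped | p2:escaped | p3:(2,3)->(1,3) | p4:escaped

ESCAPED ESCAPED ESCAPED (1,3) ESCAPED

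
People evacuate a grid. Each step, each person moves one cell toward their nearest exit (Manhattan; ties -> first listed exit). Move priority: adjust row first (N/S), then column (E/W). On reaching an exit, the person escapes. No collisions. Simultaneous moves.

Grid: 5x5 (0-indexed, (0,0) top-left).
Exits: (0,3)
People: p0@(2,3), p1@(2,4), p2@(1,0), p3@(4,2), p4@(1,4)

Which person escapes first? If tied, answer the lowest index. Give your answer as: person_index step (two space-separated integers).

Step 1: p0:(2,3)->(1,3) | p1:(2,4)->(1,4) | p2:(1,0)->(0,0) | p3:(4,2)->(3,2) | p4:(1,4)->(0,4)
Step 2: p0:(1,3)->(0,3)->EXIT | p1:(1,4)->(0,4) | p2:(0,0)->(0,1) | p3:(3,2)->(2,2) | p4:(0,4)->(0,3)->EXIT
Step 3: p0:escaped | p1:(0,4)->(0,3)->EXIT | p2:(0,1)->(0,2) | p3:(2,2)->(1,2) | p4:escaped
Step 4: p0:escaped | p1:escaped | p2:(0,2)->(0,3)->EXIT | p3:(1,2)->(0,2) | p4:escaped
Step 5: p0:escaped | p1:escaped | p2:escaped | p3:(0,2)->(0,3)->EXIT | p4:escaped
Exit steps: [2, 3, 4, 5, 2]
First to escape: p0 at step 2

Answer: 0 2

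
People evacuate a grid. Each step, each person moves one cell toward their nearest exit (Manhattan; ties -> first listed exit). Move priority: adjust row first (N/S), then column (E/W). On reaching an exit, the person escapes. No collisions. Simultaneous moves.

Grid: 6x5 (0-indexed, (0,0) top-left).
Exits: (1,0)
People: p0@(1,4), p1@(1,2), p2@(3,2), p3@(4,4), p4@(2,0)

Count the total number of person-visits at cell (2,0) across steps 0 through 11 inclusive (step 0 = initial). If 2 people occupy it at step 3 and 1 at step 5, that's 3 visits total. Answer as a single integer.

Step 0: p0@(1,4) p1@(1,2) p2@(3,2) p3@(4,4) p4@(2,0) -> at (2,0): 1 [p4], cum=1
Step 1: p0@(1,3) p1@(1,1) p2@(2,2) p3@(3,4) p4@ESC -> at (2,0): 0 [-], cum=1
Step 2: p0@(1,2) p1@ESC p2@(1,2) p3@(2,4) p4@ESC -> at (2,0): 0 [-], cum=1
Step 3: p0@(1,1) p1@ESC p2@(1,1) p3@(1,4) p4@ESC -> at (2,0): 0 [-], cum=1
Step 4: p0@ESC p1@ESC p2@ESC p3@(1,3) p4@ESC -> at (2,0): 0 [-], cum=1
Step 5: p0@ESC p1@ESC p2@ESC p3@(1,2) p4@ESC -> at (2,0): 0 [-], cum=1
Step 6: p0@ESC p1@ESC p2@ESC p3@(1,1) p4@ESC -> at (2,0): 0 [-], cum=1
Step 7: p0@ESC p1@ESC p2@ESC p3@ESC p4@ESC -> at (2,0): 0 [-], cum=1
Total visits = 1

Answer: 1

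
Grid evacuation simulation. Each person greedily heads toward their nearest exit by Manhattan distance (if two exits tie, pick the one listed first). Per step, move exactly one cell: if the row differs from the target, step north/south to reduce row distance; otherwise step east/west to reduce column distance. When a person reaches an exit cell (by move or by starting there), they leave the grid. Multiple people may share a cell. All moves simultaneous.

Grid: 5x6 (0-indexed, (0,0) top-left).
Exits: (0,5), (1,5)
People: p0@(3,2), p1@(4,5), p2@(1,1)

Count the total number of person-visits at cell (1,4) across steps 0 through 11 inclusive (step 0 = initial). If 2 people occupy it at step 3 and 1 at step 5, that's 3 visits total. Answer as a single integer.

Step 0: p0@(3,2) p1@(4,5) p2@(1,1) -> at (1,4): 0 [-], cum=0
Step 1: p0@(2,2) p1@(3,5) p2@(1,2) -> at (1,4): 0 [-], cum=0
Step 2: p0@(1,2) p1@(2,5) p2@(1,3) -> at (1,4): 0 [-], cum=0
Step 3: p0@(1,3) p1@ESC p2@(1,4) -> at (1,4): 1 [p2], cum=1
Step 4: p0@(1,4) p1@ESC p2@ESC -> at (1,4): 1 [p0], cum=2
Step 5: p0@ESC p1@ESC p2@ESC -> at (1,4): 0 [-], cum=2
Total visits = 2

Answer: 2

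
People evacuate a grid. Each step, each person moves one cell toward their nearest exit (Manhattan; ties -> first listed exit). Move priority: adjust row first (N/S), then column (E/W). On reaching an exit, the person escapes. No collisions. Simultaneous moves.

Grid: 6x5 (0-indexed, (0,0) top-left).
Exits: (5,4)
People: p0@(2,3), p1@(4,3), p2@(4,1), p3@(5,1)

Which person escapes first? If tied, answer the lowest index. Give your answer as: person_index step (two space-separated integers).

Step 1: p0:(2,3)->(3,3) | p1:(4,3)->(5,3) | p2:(4,1)->(5,1) | p3:(5,1)->(5,2)
Step 2: p0:(3,3)->(4,3) | p1:(5,3)->(5,4)->EXIT | p2:(5,1)->(5,2) | p3:(5,2)->(5,3)
Step 3: p0:(4,3)->(5,3) | p1:escaped | p2:(5,2)->(5,3) | p3:(5,3)->(5,4)->EXIT
Step 4: p0:(5,3)->(5,4)->EXIT | p1:escaped | p2:(5,3)->(5,4)->EXIT | p3:escaped
Exit steps: [4, 2, 4, 3]
First to escape: p1 at step 2

Answer: 1 2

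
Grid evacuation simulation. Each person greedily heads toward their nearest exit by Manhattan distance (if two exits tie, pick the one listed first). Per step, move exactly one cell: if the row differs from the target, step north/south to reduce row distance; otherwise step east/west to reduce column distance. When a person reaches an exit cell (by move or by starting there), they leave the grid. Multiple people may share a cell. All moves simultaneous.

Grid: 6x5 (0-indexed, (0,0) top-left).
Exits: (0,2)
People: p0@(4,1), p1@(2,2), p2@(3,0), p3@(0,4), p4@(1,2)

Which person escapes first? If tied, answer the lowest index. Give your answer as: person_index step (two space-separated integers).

Answer: 4 1

Derivation:
Step 1: p0:(4,1)->(3,1) | p1:(2,2)->(1,2) | p2:(3,0)->(2,0) | p3:(0,4)->(0,3) | p4:(1,2)->(0,2)->EXIT
Step 2: p0:(3,1)->(2,1) | p1:(1,2)->(0,2)->EXIT | p2:(2,0)->(1,0) | p3:(0,3)->(0,2)->EXIT | p4:escaped
Step 3: p0:(2,1)->(1,1) | p1:escaped | p2:(1,0)->(0,0) | p3:escaped | p4:escaped
Step 4: p0:(1,1)->(0,1) | p1:escaped | p2:(0,0)->(0,1) | p3:escaped | p4:escaped
Step 5: p0:(0,1)->(0,2)->EXIT | p1:escaped | p2:(0,1)->(0,2)->EXIT | p3:escaped | p4:escaped
Exit steps: [5, 2, 5, 2, 1]
First to escape: p4 at step 1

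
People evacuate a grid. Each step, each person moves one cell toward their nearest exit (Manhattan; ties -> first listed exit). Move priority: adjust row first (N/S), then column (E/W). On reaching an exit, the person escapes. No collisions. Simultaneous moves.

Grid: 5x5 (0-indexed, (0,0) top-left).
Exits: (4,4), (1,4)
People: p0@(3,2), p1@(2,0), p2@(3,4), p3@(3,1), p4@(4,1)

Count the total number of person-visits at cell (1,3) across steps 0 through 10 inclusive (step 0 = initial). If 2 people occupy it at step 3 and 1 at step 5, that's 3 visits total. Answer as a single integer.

Answer: 1

Derivation:
Step 0: p0@(3,2) p1@(2,0) p2@(3,4) p3@(3,1) p4@(4,1) -> at (1,3): 0 [-], cum=0
Step 1: p0@(4,2) p1@(1,0) p2@ESC p3@(4,1) p4@(4,2) -> at (1,3): 0 [-], cum=0
Step 2: p0@(4,3) p1@(1,1) p2@ESC p3@(4,2) p4@(4,3) -> at (1,3): 0 [-], cum=0
Step 3: p0@ESC p1@(1,2) p2@ESC p3@(4,3) p4@ESC -> at (1,3): 0 [-], cum=0
Step 4: p0@ESC p1@(1,3) p2@ESC p3@ESC p4@ESC -> at (1,3): 1 [p1], cum=1
Step 5: p0@ESC p1@ESC p2@ESC p3@ESC p4@ESC -> at (1,3): 0 [-], cum=1
Total visits = 1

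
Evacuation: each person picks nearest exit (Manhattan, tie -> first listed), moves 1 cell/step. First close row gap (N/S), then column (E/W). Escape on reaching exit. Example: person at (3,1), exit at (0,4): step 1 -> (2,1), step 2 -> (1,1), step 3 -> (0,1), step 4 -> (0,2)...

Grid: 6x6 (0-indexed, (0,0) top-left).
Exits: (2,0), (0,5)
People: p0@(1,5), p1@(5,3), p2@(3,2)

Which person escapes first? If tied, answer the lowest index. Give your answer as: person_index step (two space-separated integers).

Answer: 0 1

Derivation:
Step 1: p0:(1,5)->(0,5)->EXIT | p1:(5,3)->(4,3) | p2:(3,2)->(2,2)
Step 2: p0:escaped | p1:(4,3)->(3,3) | p2:(2,2)->(2,1)
Step 3: p0:escaped | p1:(3,3)->(2,3) | p2:(2,1)->(2,0)->EXIT
Step 4: p0:escaped | p1:(2,3)->(2,2) | p2:escaped
Step 5: p0:escaped | p1:(2,2)->(2,1) | p2:escaped
Step 6: p0:escaped | p1:(2,1)->(2,0)->EXIT | p2:escaped
Exit steps: [1, 6, 3]
First to escape: p0 at step 1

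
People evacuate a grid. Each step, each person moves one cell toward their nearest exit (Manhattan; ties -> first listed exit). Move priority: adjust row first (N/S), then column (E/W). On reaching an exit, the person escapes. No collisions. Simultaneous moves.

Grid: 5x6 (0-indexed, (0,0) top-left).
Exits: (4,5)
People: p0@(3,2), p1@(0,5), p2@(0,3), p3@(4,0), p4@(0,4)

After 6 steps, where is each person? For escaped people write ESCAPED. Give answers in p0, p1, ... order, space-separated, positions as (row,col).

Step 1: p0:(3,2)->(4,2) | p1:(0,5)->(1,5) | p2:(0,3)->(1,3) | p3:(4,0)->(4,1) | p4:(0,4)->(1,4)
Step 2: p0:(4,2)->(4,3) | p1:(1,5)->(2,5) | p2:(1,3)->(2,3) | p3:(4,1)->(4,2) | p4:(1,4)->(2,4)
Step 3: p0:(4,3)->(4,4) | p1:(2,5)->(3,5) | p2:(2,3)->(3,3) | p3:(4,2)->(4,3) | p4:(2,4)->(3,4)
Step 4: p0:(4,4)->(4,5)->EXIT | p1:(3,5)->(4,5)->EXIT | p2:(3,3)->(4,3) | p3:(4,3)->(4,4) | p4:(3,4)->(4,4)
Step 5: p0:escaped | p1:escaped | p2:(4,3)->(4,4) | p3:(4,4)->(4,5)->EXIT | p4:(4,4)->(4,5)->EXIT
Step 6: p0:escaped | p1:escaped | p2:(4,4)->(4,5)->EXIT | p3:escaped | p4:escaped

ESCAPED ESCAPED ESCAPED ESCAPED ESCAPED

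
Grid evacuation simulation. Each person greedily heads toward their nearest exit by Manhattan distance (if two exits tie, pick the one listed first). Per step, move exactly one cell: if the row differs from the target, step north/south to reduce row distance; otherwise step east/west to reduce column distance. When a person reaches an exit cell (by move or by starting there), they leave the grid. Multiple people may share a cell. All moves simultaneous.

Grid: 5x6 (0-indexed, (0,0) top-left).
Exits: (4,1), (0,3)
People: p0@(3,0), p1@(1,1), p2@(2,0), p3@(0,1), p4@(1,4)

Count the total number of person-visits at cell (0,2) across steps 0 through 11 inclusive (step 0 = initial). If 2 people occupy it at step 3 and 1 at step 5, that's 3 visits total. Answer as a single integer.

Step 0: p0@(3,0) p1@(1,1) p2@(2,0) p3@(0,1) p4@(1,4) -> at (0,2): 0 [-], cum=0
Step 1: p0@(4,0) p1@(2,1) p2@(3,0) p3@(0,2) p4@(0,4) -> at (0,2): 1 [p3], cum=1
Step 2: p0@ESC p1@(3,1) p2@(4,0) p3@ESC p4@ESC -> at (0,2): 0 [-], cum=1
Step 3: p0@ESC p1@ESC p2@ESC p3@ESC p4@ESC -> at (0,2): 0 [-], cum=1
Total visits = 1

Answer: 1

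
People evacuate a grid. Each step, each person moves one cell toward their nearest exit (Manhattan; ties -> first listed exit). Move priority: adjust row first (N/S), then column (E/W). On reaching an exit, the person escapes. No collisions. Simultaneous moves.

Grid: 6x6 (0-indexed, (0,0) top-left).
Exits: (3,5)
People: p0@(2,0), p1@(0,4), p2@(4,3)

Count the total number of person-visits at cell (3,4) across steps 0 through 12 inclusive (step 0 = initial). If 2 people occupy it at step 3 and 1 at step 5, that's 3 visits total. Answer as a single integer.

Step 0: p0@(2,0) p1@(0,4) p2@(4,3) -> at (3,4): 0 [-], cum=0
Step 1: p0@(3,0) p1@(1,4) p2@(3,3) -> at (3,4): 0 [-], cum=0
Step 2: p0@(3,1) p1@(2,4) p2@(3,4) -> at (3,4): 1 [p2], cum=1
Step 3: p0@(3,2) p1@(3,4) p2@ESC -> at (3,4): 1 [p1], cum=2
Step 4: p0@(3,3) p1@ESC p2@ESC -> at (3,4): 0 [-], cum=2
Step 5: p0@(3,4) p1@ESC p2@ESC -> at (3,4): 1 [p0], cum=3
Step 6: p0@ESC p1@ESC p2@ESC -> at (3,4): 0 [-], cum=3
Total visits = 3

Answer: 3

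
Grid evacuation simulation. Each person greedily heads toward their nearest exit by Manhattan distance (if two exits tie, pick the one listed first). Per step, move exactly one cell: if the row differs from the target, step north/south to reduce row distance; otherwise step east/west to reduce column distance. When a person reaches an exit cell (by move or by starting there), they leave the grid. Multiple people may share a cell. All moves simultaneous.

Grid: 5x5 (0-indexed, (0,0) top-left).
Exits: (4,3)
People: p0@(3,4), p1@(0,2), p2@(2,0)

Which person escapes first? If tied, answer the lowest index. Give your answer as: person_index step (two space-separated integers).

Answer: 0 2

Derivation:
Step 1: p0:(3,4)->(4,4) | p1:(0,2)->(1,2) | p2:(2,0)->(3,0)
Step 2: p0:(4,4)->(4,3)->EXIT | p1:(1,2)->(2,2) | p2:(3,0)->(4,0)
Step 3: p0:escaped | p1:(2,2)->(3,2) | p2:(4,0)->(4,1)
Step 4: p0:escaped | p1:(3,2)->(4,2) | p2:(4,1)->(4,2)
Step 5: p0:escaped | p1:(4,2)->(4,3)->EXIT | p2:(4,2)->(4,3)->EXIT
Exit steps: [2, 5, 5]
First to escape: p0 at step 2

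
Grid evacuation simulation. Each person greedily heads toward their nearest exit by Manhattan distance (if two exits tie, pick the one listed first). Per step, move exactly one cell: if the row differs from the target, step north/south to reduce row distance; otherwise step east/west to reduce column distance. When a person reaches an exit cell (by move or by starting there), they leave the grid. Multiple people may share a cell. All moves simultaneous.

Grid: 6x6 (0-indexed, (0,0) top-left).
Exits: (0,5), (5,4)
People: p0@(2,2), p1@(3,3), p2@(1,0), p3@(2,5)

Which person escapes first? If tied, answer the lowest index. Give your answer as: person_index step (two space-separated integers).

Answer: 3 2

Derivation:
Step 1: p0:(2,2)->(1,2) | p1:(3,3)->(4,3) | p2:(1,0)->(0,0) | p3:(2,5)->(1,5)
Step 2: p0:(1,2)->(0,2) | p1:(4,3)->(5,3) | p2:(0,0)->(0,1) | p3:(1,5)->(0,5)->EXIT
Step 3: p0:(0,2)->(0,3) | p1:(5,3)->(5,4)->EXIT | p2:(0,1)->(0,2) | p3:escaped
Step 4: p0:(0,3)->(0,4) | p1:escaped | p2:(0,2)->(0,3) | p3:escaped
Step 5: p0:(0,4)->(0,5)->EXIT | p1:escaped | p2:(0,3)->(0,4) | p3:escaped
Step 6: p0:escaped | p1:escaped | p2:(0,4)->(0,5)->EXIT | p3:escaped
Exit steps: [5, 3, 6, 2]
First to escape: p3 at step 2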